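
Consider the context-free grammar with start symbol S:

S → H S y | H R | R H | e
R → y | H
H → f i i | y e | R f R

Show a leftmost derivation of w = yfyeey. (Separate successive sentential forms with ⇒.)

S ⇒ HSy ⇒ RfRSy ⇒ yfRSy ⇒ yfHSy ⇒ yfyeSy ⇒ yfyeey

S ⇒ HSy   [S → H S y]
HSy ⇒ RfRSy   [H → R f R]
RfRSy ⇒ yfRSy   [R → y]
yfRSy ⇒ yfHSy   [R → H]
yfHSy ⇒ yfyeSy   [H → y e]
yfyeSy ⇒ yfyeey   [S → e]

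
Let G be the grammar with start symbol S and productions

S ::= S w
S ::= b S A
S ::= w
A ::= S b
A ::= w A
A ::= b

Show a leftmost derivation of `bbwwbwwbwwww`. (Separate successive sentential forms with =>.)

S=>Sw=>Sww=>Swww=>Swwww=>bSAwwww=>bSwAwwww=>bSwwAwwww=>bbSAwwAwwww=>bbSwAwwAwwww=>bbwwAwwAwwww=>bbwwbwwAwwww=>bbwwbwwbwwww

S => Sw   [S ::= S w]
Sw => Sww   [S ::= S w]
Sww => Swww   [S ::= S w]
Swww => Swwww   [S ::= S w]
Swwww => bSAwwww   [S ::= b S A]
bSAwwww => bSwAwwww   [S ::= S w]
bSwAwwww => bSwwAwwww   [S ::= S w]
bSwwAwwww => bbSAwwAwwww   [S ::= b S A]
bbSAwwAwwww => bbSwAwwAwwww   [S ::= S w]
bbSwAwwAwwww => bbwwAwwAwwww   [S ::= w]
bbwwAwwAwwww => bbwwbwwAwwww   [A ::= b]
bbwwbwwAwwww => bbwwbwwbwwww   [A ::= b]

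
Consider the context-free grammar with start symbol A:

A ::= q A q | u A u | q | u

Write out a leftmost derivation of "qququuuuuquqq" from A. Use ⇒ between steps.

A ⇒ qAq ⇒ qqAqq ⇒ qquAuqq ⇒ qquqAquqq ⇒ qququAuquqq ⇒ qququuAuuquqq ⇒ qququuuuuquqq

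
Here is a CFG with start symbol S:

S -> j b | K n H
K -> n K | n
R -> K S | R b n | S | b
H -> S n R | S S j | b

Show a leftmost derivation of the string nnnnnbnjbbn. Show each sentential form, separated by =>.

S => KnH   [S -> K n H]
KnH => nKnH   [K -> n K]
nKnH => nnnH   [K -> n]
nnnH => nnnSnR   [H -> S n R]
nnnSnR => nnnKnHnR   [S -> K n H]
nnnKnHnR => nnnnnHnR   [K -> n]
nnnnnHnR => nnnnnbnR   [H -> b]
nnnnnbnR => nnnnnbnRbn   [R -> R b n]
nnnnnbnRbn => nnnnnbnSbn   [R -> S]
nnnnnbnSbn => nnnnnbnjbbn   [S -> j b]

S=>KnH=>nKnH=>nnnH=>nnnSnR=>nnnKnHnR=>nnnnnHnR=>nnnnnbnR=>nnnnnbnRbn=>nnnnnbnSbn=>nnnnnbnjbbn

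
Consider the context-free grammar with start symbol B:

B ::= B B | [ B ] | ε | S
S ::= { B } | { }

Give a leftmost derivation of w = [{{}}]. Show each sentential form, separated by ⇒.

B ⇒ BB ⇒ [B]B ⇒ [S]B ⇒ [{B}]B ⇒ [{BB}]B ⇒ [{SB}]B ⇒ [{{B}B}]B ⇒ [{{}B}]B ⇒ [{{}}]B ⇒ [{{}}]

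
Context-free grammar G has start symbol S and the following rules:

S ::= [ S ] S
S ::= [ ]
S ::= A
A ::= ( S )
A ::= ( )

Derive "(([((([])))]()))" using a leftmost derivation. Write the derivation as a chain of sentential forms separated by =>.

S => A => (S) => (A) => ((S)) => (([S]S)) => (([A]S)) => (([(S)]S)) => (([(A)]S)) => (([((S))]S)) => (([((A))]S)) => (([(((S)))]S)) => (([((([])))]S)) => (([((([])))]A)) => (([((([])))]()))

S => A   [S ::= A]
A => (S)   [A ::= ( S )]
(S) => (A)   [S ::= A]
(A) => ((S))   [A ::= ( S )]
((S)) => (([S]S))   [S ::= [ S ] S]
(([S]S)) => (([A]S))   [S ::= A]
(([A]S)) => (([(S)]S))   [A ::= ( S )]
(([(S)]S)) => (([(A)]S))   [S ::= A]
(([(A)]S)) => (([((S))]S))   [A ::= ( S )]
(([((S))]S)) => (([((A))]S))   [S ::= A]
(([((A))]S)) => (([(((S)))]S))   [A ::= ( S )]
(([(((S)))]S)) => (([((([])))]S))   [S ::= [ ]]
(([((([])))]S)) => (([((([])))]A))   [S ::= A]
(([((([])))]A)) => (([((([])))]()))   [A ::= ( )]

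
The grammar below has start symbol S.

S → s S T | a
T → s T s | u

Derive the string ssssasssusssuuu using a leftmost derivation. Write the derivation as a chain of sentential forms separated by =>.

S => sST => ssSTT => sssSTTT => ssssSTTTT => ssssaTTTT => ssssasTsTTT => ssssassTssTTT => ssssasssTsssTTT => ssssasssusssTTT => ssssasssusssuTT => ssssasssusssuuT => ssssasssusssuuu

S => sST   [S → s S T]
sST => ssSTT   [S → s S T]
ssSTT => sssSTTT   [S → s S T]
sssSTTT => ssssSTTTT   [S → s S T]
ssssSTTTT => ssssaTTTT   [S → a]
ssssaTTTT => ssssasTsTTT   [T → s T s]
ssssasTsTTT => ssssassTssTTT   [T → s T s]
ssssassTssTTT => ssssasssTsssTTT   [T → s T s]
ssssasssTsssTTT => ssssasssusssTTT   [T → u]
ssssasssusssTTT => ssssasssusssuTT   [T → u]
ssssasssusssuTT => ssssasssusssuuT   [T → u]
ssssasssusssuuT => ssssasssusssuuu   [T → u]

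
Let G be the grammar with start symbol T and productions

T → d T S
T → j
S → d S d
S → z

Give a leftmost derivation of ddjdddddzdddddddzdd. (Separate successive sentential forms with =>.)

T => dTS => ddTSS => ddjSS => ddjdSdS => ddjddSddS => ddjdddSdddS => ddjddddSddddS => ddjdddddSdddddS => ddjdddddzdddddS => ddjdddddzddddddSd => ddjdddddzdddddddSdd => ddjdddddzdddddddzdd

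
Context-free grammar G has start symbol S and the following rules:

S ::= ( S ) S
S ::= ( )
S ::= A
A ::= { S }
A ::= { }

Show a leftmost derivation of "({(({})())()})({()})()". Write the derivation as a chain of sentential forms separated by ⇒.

S ⇒ (S)S ⇒ (A)S ⇒ ({S})S ⇒ ({(S)S})S ⇒ ({((S)S)S})S ⇒ ({((A)S)S})S ⇒ ({(({})S)S})S ⇒ ({(({})())S})S ⇒ ({(({})())()})S ⇒ ({(({})())()})(S)S ⇒ ({(({})())()})(A)S ⇒ ({(({})())()})({S})S ⇒ ({(({})())()})({()})S ⇒ ({(({})())()})({()})()

S ⇒ (S)S   [S ::= ( S ) S]
(S)S ⇒ (A)S   [S ::= A]
(A)S ⇒ ({S})S   [A ::= { S }]
({S})S ⇒ ({(S)S})S   [S ::= ( S ) S]
({(S)S})S ⇒ ({((S)S)S})S   [S ::= ( S ) S]
({((S)S)S})S ⇒ ({((A)S)S})S   [S ::= A]
({((A)S)S})S ⇒ ({(({})S)S})S   [A ::= { }]
({(({})S)S})S ⇒ ({(({})())S})S   [S ::= ( )]
({(({})())S})S ⇒ ({(({})())()})S   [S ::= ( )]
({(({})())()})S ⇒ ({(({})())()})(S)S   [S ::= ( S ) S]
({(({})())()})(S)S ⇒ ({(({})())()})(A)S   [S ::= A]
({(({})())()})(A)S ⇒ ({(({})())()})({S})S   [A ::= { S }]
({(({})())()})({S})S ⇒ ({(({})())()})({()})S   [S ::= ( )]
({(({})())()})({()})S ⇒ ({(({})())()})({()})()   [S ::= ( )]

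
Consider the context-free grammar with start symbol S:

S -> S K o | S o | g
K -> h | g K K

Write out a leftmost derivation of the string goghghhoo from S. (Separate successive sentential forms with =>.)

S=>So=>SKoo=>SoKoo=>goKoo=>gogKKoo=>goghKoo=>goghgKKoo=>goghghKoo=>goghghhoo

S => So   [S -> S o]
So => SKoo   [S -> S K o]
SKoo => SoKoo   [S -> S o]
SoKoo => goKoo   [S -> g]
goKoo => gogKKoo   [K -> g K K]
gogKKoo => goghKoo   [K -> h]
goghKoo => goghgKKoo   [K -> g K K]
goghgKKoo => goghghKoo   [K -> h]
goghghKoo => goghghhoo   [K -> h]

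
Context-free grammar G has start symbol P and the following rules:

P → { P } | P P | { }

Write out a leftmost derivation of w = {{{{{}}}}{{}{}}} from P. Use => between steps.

P => {P}   [P → { P }]
{P} => {PP}   [P → P P]
{PP} => {{P}P}   [P → { P }]
{{P}P} => {{{P}}P}   [P → { P }]
{{{P}}P} => {{{{P}}}P}   [P → { P }]
{{{{P}}}P} => {{{{{}}}}P}   [P → { }]
{{{{{}}}}P} => {{{{{}}}}{P}}   [P → { P }]
{{{{{}}}}{P}} => {{{{{}}}}{PP}}   [P → P P]
{{{{{}}}}{PP}} => {{{{{}}}}{{}P}}   [P → { }]
{{{{{}}}}{{}P}} => {{{{{}}}}{{}{}}}   [P → { }]

P => {P} => {PP} => {{P}P} => {{{P}}P} => {{{{P}}}P} => {{{{{}}}}P} => {{{{{}}}}{P}} => {{{{{}}}}{PP}} => {{{{{}}}}{{}P}} => {{{{{}}}}{{}{}}}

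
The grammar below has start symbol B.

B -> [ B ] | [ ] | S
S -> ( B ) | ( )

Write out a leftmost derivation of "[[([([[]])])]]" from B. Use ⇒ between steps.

B ⇒ [B]   [B -> [ B ]]
[B] ⇒ [[B]]   [B -> [ B ]]
[[B]] ⇒ [[S]]   [B -> S]
[[S]] ⇒ [[(B)]]   [S -> ( B )]
[[(B)]] ⇒ [[([B])]]   [B -> [ B ]]
[[([B])]] ⇒ [[([S])]]   [B -> S]
[[([S])]] ⇒ [[([(B)])]]   [S -> ( B )]
[[([(B)])]] ⇒ [[([([B])])]]   [B -> [ B ]]
[[([([B])])]] ⇒ [[([([[]])])]]   [B -> [ ]]

B ⇒ [B] ⇒ [[B]] ⇒ [[S]] ⇒ [[(B)]] ⇒ [[([B])]] ⇒ [[([S])]] ⇒ [[([(B)])]] ⇒ [[([([B])])]] ⇒ [[([([[]])])]]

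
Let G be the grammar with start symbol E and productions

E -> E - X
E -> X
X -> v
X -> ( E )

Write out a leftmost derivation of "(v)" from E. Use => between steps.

E => X => (E) => (X) => (v)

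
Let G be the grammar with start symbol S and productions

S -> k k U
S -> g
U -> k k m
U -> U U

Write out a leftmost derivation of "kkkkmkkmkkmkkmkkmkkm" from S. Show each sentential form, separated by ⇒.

S ⇒ kkU ⇒ kkUU ⇒ kkUUU ⇒ kkUUUU ⇒ kkUUUUU ⇒ kkkkmUUUU ⇒ kkkkmUUUUU ⇒ kkkkmkkmUUUU ⇒ kkkkmkkmkkmUUU ⇒ kkkkmkkmkkmkkmUU ⇒ kkkkmkkmkkmkkmkkmU ⇒ kkkkmkkmkkmkkmkkmkkm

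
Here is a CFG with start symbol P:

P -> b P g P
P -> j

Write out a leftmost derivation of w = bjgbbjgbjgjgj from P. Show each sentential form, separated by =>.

P => bPgP => bjgP => bjgbPgP => bjgbbPgPgP => bjgbbjgPgP => bjgbbjgbPgPgP => bjgbbjgbjgPgP => bjgbbjgbjgjgP => bjgbbjgbjgjgj

P => bPgP   [P -> b P g P]
bPgP => bjgP   [P -> j]
bjgP => bjgbPgP   [P -> b P g P]
bjgbPgP => bjgbbPgPgP   [P -> b P g P]
bjgbbPgPgP => bjgbbjgPgP   [P -> j]
bjgbbjgPgP => bjgbbjgbPgPgP   [P -> b P g P]
bjgbbjgbPgPgP => bjgbbjgbjgPgP   [P -> j]
bjgbbjgbjgPgP => bjgbbjgbjgjgP   [P -> j]
bjgbbjgbjgjgP => bjgbbjgbjgjgj   [P -> j]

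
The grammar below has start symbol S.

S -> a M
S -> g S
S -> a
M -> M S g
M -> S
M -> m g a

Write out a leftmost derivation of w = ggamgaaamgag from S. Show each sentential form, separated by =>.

S=>gS=>ggS=>ggaM=>ggaMSg=>ggamgaSg=>ggamgaaMg=>ggamgaaSg=>ggamgaaaMg=>ggamgaaamgag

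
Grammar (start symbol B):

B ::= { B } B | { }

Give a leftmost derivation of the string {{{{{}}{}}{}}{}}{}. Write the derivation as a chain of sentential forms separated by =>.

B => {B}B => {{B}B}B => {{{B}B}B}B => {{{{B}B}B}B}B => {{{{{}}B}B}B}B => {{{{{}}{}}B}B}B => {{{{{}}{}}{}}B}B => {{{{{}}{}}{}}{}}B => {{{{{}}{}}{}}{}}{}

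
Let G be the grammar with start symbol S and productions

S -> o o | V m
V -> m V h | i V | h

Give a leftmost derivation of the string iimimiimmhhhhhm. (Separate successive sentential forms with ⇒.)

S ⇒ Vm ⇒ iVm ⇒ iiVm ⇒ iimVhm ⇒ iimiVhm ⇒ iimimVhhm ⇒ iimimiVhhm ⇒ iimimiiVhhm ⇒ iimimiimVhhhm ⇒ iimimiimmVhhhhm ⇒ iimimiimmhhhhhm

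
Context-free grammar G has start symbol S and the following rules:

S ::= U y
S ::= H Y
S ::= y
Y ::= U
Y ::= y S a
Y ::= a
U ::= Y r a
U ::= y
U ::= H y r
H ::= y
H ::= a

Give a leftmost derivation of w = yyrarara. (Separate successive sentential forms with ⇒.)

S ⇒ HY ⇒ yY ⇒ yU ⇒ yYra ⇒ yUra ⇒ yYrara ⇒ yUrara ⇒ yYrarara ⇒ yUrarara ⇒ yyrarara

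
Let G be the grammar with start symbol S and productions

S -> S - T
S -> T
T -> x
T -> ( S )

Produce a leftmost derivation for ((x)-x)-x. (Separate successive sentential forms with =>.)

S=>S-T=>T-T=>(S)-T=>(S-T)-T=>(T-T)-T=>((S)-T)-T=>((T)-T)-T=>((x)-T)-T=>((x)-x)-T=>((x)-x)-x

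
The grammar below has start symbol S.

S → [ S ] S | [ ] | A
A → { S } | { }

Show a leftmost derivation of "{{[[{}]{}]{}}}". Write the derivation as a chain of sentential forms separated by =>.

S => A => {S} => {A} => {{S}} => {{[S]S}} => {{[[S]S]S}} => {{[[A]S]S}} => {{[[{}]S]S}} => {{[[{}]A]S}} => {{[[{}]{}]S}} => {{[[{}]{}]A}} => {{[[{}]{}]{}}}

S => A   [S → A]
A => {S}   [A → { S }]
{S} => {A}   [S → A]
{A} => {{S}}   [A → { S }]
{{S}} => {{[S]S}}   [S → [ S ] S]
{{[S]S}} => {{[[S]S]S}}   [S → [ S ] S]
{{[[S]S]S}} => {{[[A]S]S}}   [S → A]
{{[[A]S]S}} => {{[[{}]S]S}}   [A → { }]
{{[[{}]S]S}} => {{[[{}]A]S}}   [S → A]
{{[[{}]A]S}} => {{[[{}]{}]S}}   [A → { }]
{{[[{}]{}]S}} => {{[[{}]{}]A}}   [S → A]
{{[[{}]{}]A}} => {{[[{}]{}]{}}}   [A → { }]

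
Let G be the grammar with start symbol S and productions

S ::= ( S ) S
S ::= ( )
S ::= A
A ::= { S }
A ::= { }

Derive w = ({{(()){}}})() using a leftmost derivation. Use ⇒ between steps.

S ⇒ (S)S ⇒ (A)S ⇒ ({S})S ⇒ ({A})S ⇒ ({{S}})S ⇒ ({{(S)S}})S ⇒ ({{(())S}})S ⇒ ({{(())A}})S ⇒ ({{(()){}}})S ⇒ ({{(()){}}})()

S ⇒ (S)S   [S ::= ( S ) S]
(S)S ⇒ (A)S   [S ::= A]
(A)S ⇒ ({S})S   [A ::= { S }]
({S})S ⇒ ({A})S   [S ::= A]
({A})S ⇒ ({{S}})S   [A ::= { S }]
({{S}})S ⇒ ({{(S)S}})S   [S ::= ( S ) S]
({{(S)S}})S ⇒ ({{(())S}})S   [S ::= ( )]
({{(())S}})S ⇒ ({{(())A}})S   [S ::= A]
({{(())A}})S ⇒ ({{(()){}}})S   [A ::= { }]
({{(()){}}})S ⇒ ({{(()){}}})()   [S ::= ( )]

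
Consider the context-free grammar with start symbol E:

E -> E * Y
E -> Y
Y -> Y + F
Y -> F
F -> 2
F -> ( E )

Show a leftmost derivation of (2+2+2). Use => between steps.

E=>Y=>F=>(E)=>(Y)=>(Y+F)=>(Y+F+F)=>(F+F+F)=>(2+F+F)=>(2+2+F)=>(2+2+2)

E => Y   [E -> Y]
Y => F   [Y -> F]
F => (E)   [F -> ( E )]
(E) => (Y)   [E -> Y]
(Y) => (Y+F)   [Y -> Y + F]
(Y+F) => (Y+F+F)   [Y -> Y + F]
(Y+F+F) => (F+F+F)   [Y -> F]
(F+F+F) => (2+F+F)   [F -> 2]
(2+F+F) => (2+2+F)   [F -> 2]
(2+2+F) => (2+2+2)   [F -> 2]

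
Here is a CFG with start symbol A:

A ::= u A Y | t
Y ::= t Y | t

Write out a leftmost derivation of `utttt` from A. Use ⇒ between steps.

A ⇒ uAY   [A ::= u A Y]
uAY ⇒ utY   [A ::= t]
utY ⇒ uttY   [Y ::= t Y]
uttY ⇒ utttY   [Y ::= t Y]
utttY ⇒ utttt   [Y ::= t]

A ⇒ uAY ⇒ utY ⇒ uttY ⇒ utttY ⇒ utttt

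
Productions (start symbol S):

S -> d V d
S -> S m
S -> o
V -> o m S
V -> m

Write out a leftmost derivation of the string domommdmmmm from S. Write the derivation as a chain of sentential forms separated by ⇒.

S ⇒ Sm ⇒ Smm ⇒ Smmm ⇒ Smmmm ⇒ dVdmmmm ⇒ domSdmmmm ⇒ domSmdmmmm ⇒ domSmmdmmmm ⇒ domommdmmmm

S ⇒ Sm   [S -> S m]
Sm ⇒ Smm   [S -> S m]
Smm ⇒ Smmm   [S -> S m]
Smmm ⇒ Smmmm   [S -> S m]
Smmmm ⇒ dVdmmmm   [S -> d V d]
dVdmmmm ⇒ domSdmmmm   [V -> o m S]
domSdmmmm ⇒ domSmdmmmm   [S -> S m]
domSmdmmmm ⇒ domSmmdmmmm   [S -> S m]
domSmmdmmmm ⇒ domommdmmmm   [S -> o]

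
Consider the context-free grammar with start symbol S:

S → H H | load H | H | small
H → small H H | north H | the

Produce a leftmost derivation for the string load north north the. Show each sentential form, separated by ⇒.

S ⇒ load H ⇒ load north H ⇒ load north north H ⇒ load north north the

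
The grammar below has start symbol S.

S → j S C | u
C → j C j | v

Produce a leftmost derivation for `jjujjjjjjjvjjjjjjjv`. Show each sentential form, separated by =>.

S=>jSC=>jjSCC=>jjuCC=>jjujCjC=>jjujjCjjC=>jjujjjCjjjC=>jjujjjjCjjjjC=>jjujjjjjCjjjjjC=>jjujjjjjjCjjjjjjC=>jjujjjjjjjCjjjjjjjC=>jjujjjjjjjvjjjjjjjC=>jjujjjjjjjvjjjjjjjv

S => jSC   [S → j S C]
jSC => jjSCC   [S → j S C]
jjSCC => jjuCC   [S → u]
jjuCC => jjujCjC   [C → j C j]
jjujCjC => jjujjCjjC   [C → j C j]
jjujjCjjC => jjujjjCjjjC   [C → j C j]
jjujjjCjjjC => jjujjjjCjjjjC   [C → j C j]
jjujjjjCjjjjC => jjujjjjjCjjjjjC   [C → j C j]
jjujjjjjCjjjjjC => jjujjjjjjCjjjjjjC   [C → j C j]
jjujjjjjjCjjjjjjC => jjujjjjjjjCjjjjjjjC   [C → j C j]
jjujjjjjjjCjjjjjjjC => jjujjjjjjjvjjjjjjjC   [C → v]
jjujjjjjjjvjjjjjjjC => jjujjjjjjjvjjjjjjjv   [C → v]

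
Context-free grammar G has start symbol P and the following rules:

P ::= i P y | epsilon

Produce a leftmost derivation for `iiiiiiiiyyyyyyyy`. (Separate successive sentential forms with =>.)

P => iPy => iiPyy => iiiPyyy => iiiiPyyyy => iiiiiPyyyyy => iiiiiiPyyyyyy => iiiiiiiPyyyyyyy => iiiiiiiiPyyyyyyyy => iiiiiiiiyyyyyyyy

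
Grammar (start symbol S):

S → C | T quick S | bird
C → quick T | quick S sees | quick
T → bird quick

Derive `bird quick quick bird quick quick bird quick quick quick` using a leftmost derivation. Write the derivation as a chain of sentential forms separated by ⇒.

S ⇒ T quick S ⇒ bird quick quick S ⇒ bird quick quick T quick S ⇒ bird quick quick bird quick quick S ⇒ bird quick quick bird quick quick T quick S ⇒ bird quick quick bird quick quick bird quick quick S ⇒ bird quick quick bird quick quick bird quick quick C ⇒ bird quick quick bird quick quick bird quick quick quick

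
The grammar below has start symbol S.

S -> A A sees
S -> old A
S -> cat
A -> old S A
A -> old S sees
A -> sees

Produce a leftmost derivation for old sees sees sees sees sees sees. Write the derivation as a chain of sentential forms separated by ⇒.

S ⇒ A A sees ⇒ old S sees A sees ⇒ old A A sees sees A sees ⇒ old sees A sees sees A sees ⇒ old sees sees sees sees A sees ⇒ old sees sees sees sees sees sees

S ⇒ A A sees   [S -> A A sees]
A A sees ⇒ old S sees A sees   [A -> old S sees]
old S sees A sees ⇒ old A A sees sees A sees   [S -> A A sees]
old A A sees sees A sees ⇒ old sees A sees sees A sees   [A -> sees]
old sees A sees sees A sees ⇒ old sees sees sees sees A sees   [A -> sees]
old sees sees sees sees A sees ⇒ old sees sees sees sees sees sees   [A -> sees]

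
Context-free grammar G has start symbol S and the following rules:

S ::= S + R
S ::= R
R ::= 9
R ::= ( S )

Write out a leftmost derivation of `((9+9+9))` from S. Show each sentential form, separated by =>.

S => R   [S ::= R]
R => (S)   [R ::= ( S )]
(S) => (R)   [S ::= R]
(R) => ((S))   [R ::= ( S )]
((S)) => ((S+R))   [S ::= S + R]
((S+R)) => ((S+R+R))   [S ::= S + R]
((S+R+R)) => ((R+R+R))   [S ::= R]
((R+R+R)) => ((9+R+R))   [R ::= 9]
((9+R+R)) => ((9+9+R))   [R ::= 9]
((9+9+R)) => ((9+9+9))   [R ::= 9]

S => R => (S) => (R) => ((S)) => ((S+R)) => ((S+R+R)) => ((R+R+R)) => ((9+R+R)) => ((9+9+R)) => ((9+9+9))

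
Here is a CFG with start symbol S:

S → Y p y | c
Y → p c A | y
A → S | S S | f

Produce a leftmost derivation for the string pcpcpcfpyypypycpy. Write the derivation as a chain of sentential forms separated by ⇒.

S ⇒ Ypy ⇒ pcApy ⇒ pcSSpy ⇒ pcYpySpy ⇒ pcpcApySpy ⇒ pcpcSSpySpy ⇒ pcpcYpySpySpy ⇒ pcpcpcApySpySpy ⇒ pcpcpcfpySpySpy ⇒ pcpcpcfpyYpypySpy ⇒ pcpcpcfpyypypySpy ⇒ pcpcpcfpyypypycpy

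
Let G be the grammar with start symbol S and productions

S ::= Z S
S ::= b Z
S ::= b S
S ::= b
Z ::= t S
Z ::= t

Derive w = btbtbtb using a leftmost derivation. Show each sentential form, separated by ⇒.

S ⇒ bZ   [S ::= b Z]
bZ ⇒ btS   [Z ::= t S]
btS ⇒ btbS   [S ::= b S]
btbS ⇒ btbZS   [S ::= Z S]
btbZS ⇒ btbtSS   [Z ::= t S]
btbtSS ⇒ btbtbS   [S ::= b]
btbtbS ⇒ btbtbZS   [S ::= Z S]
btbtbZS ⇒ btbtbtS   [Z ::= t]
btbtbtS ⇒ btbtbtb   [S ::= b]

S ⇒ bZ ⇒ btS ⇒ btbS ⇒ btbZS ⇒ btbtSS ⇒ btbtbS ⇒ btbtbZS ⇒ btbtbtS ⇒ btbtbtb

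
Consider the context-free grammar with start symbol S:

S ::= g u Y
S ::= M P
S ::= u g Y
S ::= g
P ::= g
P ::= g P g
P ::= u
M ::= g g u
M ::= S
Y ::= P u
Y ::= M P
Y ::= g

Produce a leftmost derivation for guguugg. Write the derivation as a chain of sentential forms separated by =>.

S=>MP=>SP=>MPP=>SPP=>MPPP=>SPPP=>guYPPP=>guPuPPP=>guguPPP=>guguuPP=>guguugP=>guguugg

S => MP   [S ::= M P]
MP => SP   [M ::= S]
SP => MPP   [S ::= M P]
MPP => SPP   [M ::= S]
SPP => MPPP   [S ::= M P]
MPPP => SPPP   [M ::= S]
SPPP => guYPPP   [S ::= g u Y]
guYPPP => guPuPPP   [Y ::= P u]
guPuPPP => guguPPP   [P ::= g]
guguPPP => guguuPP   [P ::= u]
guguuPP => guguugP   [P ::= g]
guguugP => guguugg   [P ::= g]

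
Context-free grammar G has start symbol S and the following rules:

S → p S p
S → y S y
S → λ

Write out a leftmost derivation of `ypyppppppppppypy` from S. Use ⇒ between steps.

S ⇒ ySy ⇒ ypSpy ⇒ ypySypy ⇒ ypypSpypy ⇒ ypyppSppypy ⇒ ypypppSpppypy ⇒ ypyppppSppppypy ⇒ ypypppppSpppppypy ⇒ ypyppppppppppypy

S ⇒ ySy   [S → y S y]
ySy ⇒ ypSpy   [S → p S p]
ypSpy ⇒ ypySypy   [S → y S y]
ypySypy ⇒ ypypSpypy   [S → p S p]
ypypSpypy ⇒ ypyppSppypy   [S → p S p]
ypyppSppypy ⇒ ypypppSpppypy   [S → p S p]
ypypppSpppypy ⇒ ypyppppSppppypy   [S → p S p]
ypyppppSppppypy ⇒ ypypppppSpppppypy   [S → p S p]
ypypppppSpppppypy ⇒ ypyppppppppppypy   [S → λ]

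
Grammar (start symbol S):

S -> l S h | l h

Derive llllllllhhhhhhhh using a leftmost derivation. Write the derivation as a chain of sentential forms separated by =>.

S => lSh => llShh => lllShhh => llllShhhh => lllllShhhhh => llllllShhhhhh => lllllllShhhhhhh => llllllllhhhhhhhh

S => lSh   [S -> l S h]
lSh => llShh   [S -> l S h]
llShh => lllShhh   [S -> l S h]
lllShhh => llllShhhh   [S -> l S h]
llllShhhh => lllllShhhhh   [S -> l S h]
lllllShhhhh => llllllShhhhhh   [S -> l S h]
llllllShhhhhh => lllllllShhhhhhh   [S -> l S h]
lllllllShhhhhhh => llllllllhhhhhhhh   [S -> l h]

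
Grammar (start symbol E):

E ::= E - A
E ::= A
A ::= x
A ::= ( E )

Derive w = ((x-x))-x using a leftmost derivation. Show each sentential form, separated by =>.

E => E-A   [E ::= E - A]
E-A => A-A   [E ::= A]
A-A => (E)-A   [A ::= ( E )]
(E)-A => (A)-A   [E ::= A]
(A)-A => ((E))-A   [A ::= ( E )]
((E))-A => ((E-A))-A   [E ::= E - A]
((E-A))-A => ((A-A))-A   [E ::= A]
((A-A))-A => ((x-A))-A   [A ::= x]
((x-A))-A => ((x-x))-A   [A ::= x]
((x-x))-A => ((x-x))-x   [A ::= x]

E=>E-A=>A-A=>(E)-A=>(A)-A=>((E))-A=>((E-A))-A=>((A-A))-A=>((x-A))-A=>((x-x))-A=>((x-x))-x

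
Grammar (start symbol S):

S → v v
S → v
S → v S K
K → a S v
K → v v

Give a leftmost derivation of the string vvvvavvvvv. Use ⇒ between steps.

S ⇒ vSK   [S → v S K]
vSK ⇒ vvSKK   [S → v S K]
vvSKK ⇒ vvvvKK   [S → v v]
vvvvKK ⇒ vvvvaSvK   [K → a S v]
vvvvaSvK ⇒ vvvvavvvK   [S → v v]
vvvvavvvK ⇒ vvvvavvvvv   [K → v v]

S⇒vSK⇒vvSKK⇒vvvvKK⇒vvvvaSvK⇒vvvvavvvK⇒vvvvavvvvv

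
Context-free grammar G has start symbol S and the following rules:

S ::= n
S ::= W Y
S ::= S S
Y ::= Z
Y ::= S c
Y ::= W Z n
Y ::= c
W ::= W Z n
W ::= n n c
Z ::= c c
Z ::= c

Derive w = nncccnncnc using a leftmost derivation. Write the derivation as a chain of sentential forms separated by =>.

S => SS => WYS => nncYS => nncZS => nncccS => nncccWY => nncccnncY => nncccnncSc => nncccnncnc

S => SS   [S ::= S S]
SS => WYS   [S ::= W Y]
WYS => nncYS   [W ::= n n c]
nncYS => nncZS   [Y ::= Z]
nncZS => nncccS   [Z ::= c c]
nncccS => nncccWY   [S ::= W Y]
nncccWY => nncccnncY   [W ::= n n c]
nncccnncY => nncccnncSc   [Y ::= S c]
nncccnncSc => nncccnncnc   [S ::= n]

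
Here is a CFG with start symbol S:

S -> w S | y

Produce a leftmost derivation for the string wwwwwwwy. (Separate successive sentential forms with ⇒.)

S ⇒ wS ⇒ wwS ⇒ wwwS ⇒ wwwwS ⇒ wwwwwS ⇒ wwwwwwS ⇒ wwwwwwwS ⇒ wwwwwwwy

S ⇒ wS   [S -> w S]
wS ⇒ wwS   [S -> w S]
wwS ⇒ wwwS   [S -> w S]
wwwS ⇒ wwwwS   [S -> w S]
wwwwS ⇒ wwwwwS   [S -> w S]
wwwwwS ⇒ wwwwwwS   [S -> w S]
wwwwwwS ⇒ wwwwwwwS   [S -> w S]
wwwwwwwS ⇒ wwwwwwwy   [S -> y]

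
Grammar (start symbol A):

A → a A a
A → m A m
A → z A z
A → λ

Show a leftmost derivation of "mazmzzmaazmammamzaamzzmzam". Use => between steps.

A=>mAm=>maAam=>mazAzam=>mazmAmzam=>mazmzAzmzam=>mazmzzAzzmzam=>mazmzzmAmzzmzam=>mazmzzmaAamzzmzam=>mazmzzmaaAaamzzmzam=>mazmzzmaazAzaamzzmzam=>mazmzzmaazmAmzaamzzmzam=>mazmzzmaazmaAamzaamzzmzam=>mazmzzmaazmamAmamzaamzzmzam=>mazmzzmaazmammamzaamzzmzam

A => mAm   [A → m A m]
mAm => maAam   [A → a A a]
maAam => mazAzam   [A → z A z]
mazAzam => mazmAmzam   [A → m A m]
mazmAmzam => mazmzAzmzam   [A → z A z]
mazmzAzmzam => mazmzzAzzmzam   [A → z A z]
mazmzzAzzmzam => mazmzzmAmzzmzam   [A → m A m]
mazmzzmAmzzmzam => mazmzzmaAamzzmzam   [A → a A a]
mazmzzmaAamzzmzam => mazmzzmaaAaamzzmzam   [A → a A a]
mazmzzmaaAaamzzmzam => mazmzzmaazAzaamzzmzam   [A → z A z]
mazmzzmaazAzaamzzmzam => mazmzzmaazmAmzaamzzmzam   [A → m A m]
mazmzzmaazmAmzaamzzmzam => mazmzzmaazmaAamzaamzzmzam   [A → a A a]
mazmzzmaazmaAamzaamzzmzam => mazmzzmaazmamAmamzaamzzmzam   [A → m A m]
mazmzzmaazmamAmamzaamzzmzam => mazmzzmaazmammamzaamzzmzam   [A → λ]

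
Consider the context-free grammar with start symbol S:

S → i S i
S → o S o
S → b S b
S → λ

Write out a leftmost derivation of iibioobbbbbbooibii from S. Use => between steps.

S => iSi   [S → i S i]
iSi => iiSii   [S → i S i]
iiSii => iibSbii   [S → b S b]
iibSbii => iibiSibii   [S → i S i]
iibiSibii => iibioSoibii   [S → o S o]
iibioSoibii => iibiooSooibii   [S → o S o]
iibiooSooibii => iibioobSbooibii   [S → b S b]
iibioobSbooibii => iibioobbSbbooibii   [S → b S b]
iibioobbSbbooibii => iibioobbbSbbbooibii   [S → b S b]
iibioobbbSbbbooibii => iibioobbbbbbooibii   [S → λ]

S => iSi => iiSii => iibSbii => iibiSibii => iibioSoibii => iibiooSooibii => iibioobSbooibii => iibioobbSbbooibii => iibioobbbSbbbooibii => iibioobbbbbbooibii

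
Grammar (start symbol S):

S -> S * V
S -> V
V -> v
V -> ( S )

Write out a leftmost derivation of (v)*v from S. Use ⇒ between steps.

S⇒S*V⇒V*V⇒(S)*V⇒(V)*V⇒(v)*V⇒(v)*v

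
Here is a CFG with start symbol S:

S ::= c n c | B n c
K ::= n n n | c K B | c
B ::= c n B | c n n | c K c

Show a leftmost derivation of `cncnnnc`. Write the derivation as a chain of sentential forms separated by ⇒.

S ⇒ Bnc   [S ::= B n c]
Bnc ⇒ cnBnc   [B ::= c n B]
cnBnc ⇒ cncnnnc   [B ::= c n n]

S⇒Bnc⇒cnBnc⇒cncnnnc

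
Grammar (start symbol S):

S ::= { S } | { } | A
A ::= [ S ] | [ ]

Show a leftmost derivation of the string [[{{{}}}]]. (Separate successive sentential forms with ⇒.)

S⇒A⇒[S]⇒[A]⇒[[S]]⇒[[{S}]]⇒[[{{S}}]]⇒[[{{{}}}]]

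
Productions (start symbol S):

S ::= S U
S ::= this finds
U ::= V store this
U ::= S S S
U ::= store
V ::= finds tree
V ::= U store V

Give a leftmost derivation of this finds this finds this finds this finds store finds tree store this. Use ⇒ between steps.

S ⇒ S U   [S ::= S U]
S U ⇒ this finds U   [S ::= this finds]
this finds U ⇒ this finds V store this   [U ::= V store this]
this finds V store this ⇒ this finds U store V store this   [V ::= U store V]
this finds U store V store this ⇒ this finds S S S store V store this   [U ::= S S S]
this finds S S S store V store this ⇒ this finds this finds S S store V store this   [S ::= this finds]
this finds this finds S S store V store this ⇒ this finds this finds this finds S store V store this   [S ::= this finds]
this finds this finds this finds S store V store this ⇒ this finds this finds this finds this finds store V store this   [S ::= this finds]
this finds this finds this finds this finds store V store this ⇒ this finds this finds this finds this finds store finds tree store this   [V ::= finds tree]

S ⇒ S U ⇒ this finds U ⇒ this finds V store this ⇒ this finds U store V store this ⇒ this finds S S S store V store this ⇒ this finds this finds S S store V store this ⇒ this finds this finds this finds S store V store this ⇒ this finds this finds this finds this finds store V store this ⇒ this finds this finds this finds this finds store finds tree store this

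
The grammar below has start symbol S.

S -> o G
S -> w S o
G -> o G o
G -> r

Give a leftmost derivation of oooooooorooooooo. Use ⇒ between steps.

S ⇒ oG   [S -> o G]
oG ⇒ ooGo   [G -> o G o]
ooGo ⇒ oooGoo   [G -> o G o]
oooGoo ⇒ ooooGooo   [G -> o G o]
ooooGooo ⇒ oooooGoooo   [G -> o G o]
oooooGoooo ⇒ ooooooGooooo   [G -> o G o]
ooooooGooooo ⇒ oooooooGoooooo   [G -> o G o]
oooooooGoooooo ⇒ ooooooooGooooooo   [G -> o G o]
ooooooooGooooooo ⇒ oooooooorooooooo   [G -> r]

S ⇒ oG ⇒ ooGo ⇒ oooGoo ⇒ ooooGooo ⇒ oooooGoooo ⇒ ooooooGooooo ⇒ oooooooGoooooo ⇒ ooooooooGooooooo ⇒ oooooooorooooooo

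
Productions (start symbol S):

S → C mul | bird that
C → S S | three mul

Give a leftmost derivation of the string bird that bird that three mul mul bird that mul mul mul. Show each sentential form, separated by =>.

S => C mul => S S mul => bird that S mul => bird that C mul mul => bird that S S mul mul => bird that bird that S mul mul => bird that bird that C mul mul mul => bird that bird that S S mul mul mul => bird that bird that C mul S mul mul mul => bird that bird that three mul mul S mul mul mul => bird that bird that three mul mul bird that mul mul mul

S => C mul   [S → C mul]
C mul => S S mul   [C → S S]
S S mul => bird that S mul   [S → bird that]
bird that S mul => bird that C mul mul   [S → C mul]
bird that C mul mul => bird that S S mul mul   [C → S S]
bird that S S mul mul => bird that bird that S mul mul   [S → bird that]
bird that bird that S mul mul => bird that bird that C mul mul mul   [S → C mul]
bird that bird that C mul mul mul => bird that bird that S S mul mul mul   [C → S S]
bird that bird that S S mul mul mul => bird that bird that C mul S mul mul mul   [S → C mul]
bird that bird that C mul S mul mul mul => bird that bird that three mul mul S mul mul mul   [C → three mul]
bird that bird that three mul mul S mul mul mul => bird that bird that three mul mul bird that mul mul mul   [S → bird that]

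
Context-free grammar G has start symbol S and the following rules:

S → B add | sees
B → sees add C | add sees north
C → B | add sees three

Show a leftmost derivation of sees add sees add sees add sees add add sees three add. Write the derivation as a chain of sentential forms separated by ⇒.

S ⇒ B add ⇒ sees add C add ⇒ sees add B add ⇒ sees add sees add C add ⇒ sees add sees add B add ⇒ sees add sees add sees add C add ⇒ sees add sees add sees add B add ⇒ sees add sees add sees add sees add C add ⇒ sees add sees add sees add sees add add sees three add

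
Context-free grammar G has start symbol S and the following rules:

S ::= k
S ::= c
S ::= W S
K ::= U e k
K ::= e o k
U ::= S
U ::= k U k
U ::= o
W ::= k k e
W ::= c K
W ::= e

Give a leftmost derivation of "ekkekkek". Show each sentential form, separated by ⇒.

S ⇒ WS ⇒ eS ⇒ eWS ⇒ ekkeS ⇒ ekkeWS ⇒ ekkekkeS ⇒ ekkekkek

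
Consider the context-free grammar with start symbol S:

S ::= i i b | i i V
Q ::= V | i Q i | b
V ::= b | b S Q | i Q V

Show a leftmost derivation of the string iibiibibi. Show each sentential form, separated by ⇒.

S ⇒ iiV ⇒ iibSQ ⇒ iibiibQ ⇒ iibiibiQi ⇒ iibiibiVi ⇒ iibiibibi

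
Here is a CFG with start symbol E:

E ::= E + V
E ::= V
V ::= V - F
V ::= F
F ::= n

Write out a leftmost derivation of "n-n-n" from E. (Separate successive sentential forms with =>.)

E=>V=>V-F=>V-F-F=>F-F-F=>n-F-F=>n-n-F=>n-n-n

E => V   [E ::= V]
V => V-F   [V ::= V - F]
V-F => V-F-F   [V ::= V - F]
V-F-F => F-F-F   [V ::= F]
F-F-F => n-F-F   [F ::= n]
n-F-F => n-n-F   [F ::= n]
n-n-F => n-n-n   [F ::= n]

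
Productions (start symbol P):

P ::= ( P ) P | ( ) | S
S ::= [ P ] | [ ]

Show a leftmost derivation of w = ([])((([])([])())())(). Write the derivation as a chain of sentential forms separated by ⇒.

P ⇒ (P)P ⇒ (S)P ⇒ ([])P ⇒ ([])(P)P ⇒ ([])((P)P)P ⇒ ([])(((P)P)P)P ⇒ ([])(((S)P)P)P ⇒ ([])((([])P)P)P ⇒ ([])((([])(P)P)P)P ⇒ ([])((([])(S)P)P)P ⇒ ([])((([])([])P)P)P ⇒ ([])((([])([])())P)P ⇒ ([])((([])([])())())P ⇒ ([])((([])([])())())()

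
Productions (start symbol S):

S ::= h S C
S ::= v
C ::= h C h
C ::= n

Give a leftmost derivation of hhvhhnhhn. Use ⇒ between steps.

S ⇒ hSC   [S ::= h S C]
hSC ⇒ hhSCC   [S ::= h S C]
hhSCC ⇒ hhvCC   [S ::= v]
hhvCC ⇒ hhvhChC   [C ::= h C h]
hhvhChC ⇒ hhvhhChhC   [C ::= h C h]
hhvhhChhC ⇒ hhvhhnhhC   [C ::= n]
hhvhhnhhC ⇒ hhvhhnhhn   [C ::= n]

S ⇒ hSC ⇒ hhSCC ⇒ hhvCC ⇒ hhvhChC ⇒ hhvhhChhC ⇒ hhvhhnhhC ⇒ hhvhhnhhn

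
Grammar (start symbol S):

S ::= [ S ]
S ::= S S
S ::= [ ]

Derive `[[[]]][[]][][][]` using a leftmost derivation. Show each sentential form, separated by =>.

S => SS => SSS => SSSS => [S]SSS => [[S]]SSS => [[[]]]SSS => [[[]]][S]SS => [[[]]][[]]SS => [[[]]][[]][]S => [[[]]][[]][]SS => [[[]]][[]][][]S => [[[]]][[]][][][]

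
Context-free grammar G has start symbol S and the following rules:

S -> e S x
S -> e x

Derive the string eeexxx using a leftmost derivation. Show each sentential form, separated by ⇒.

S ⇒ eSx   [S -> e S x]
eSx ⇒ eeSxx   [S -> e S x]
eeSxx ⇒ eeexxx   [S -> e x]

S ⇒ eSx ⇒ eeSxx ⇒ eeexxx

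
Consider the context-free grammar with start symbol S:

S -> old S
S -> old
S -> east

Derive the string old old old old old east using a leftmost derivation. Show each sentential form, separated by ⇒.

S ⇒ old S ⇒ old old S ⇒ old old old S ⇒ old old old old S ⇒ old old old old old S ⇒ old old old old old east

S ⇒ old S   [S -> old S]
old S ⇒ old old S   [S -> old S]
old old S ⇒ old old old S   [S -> old S]
old old old S ⇒ old old old old S   [S -> old S]
old old old old S ⇒ old old old old old S   [S -> old S]
old old old old old S ⇒ old old old old old east   [S -> east]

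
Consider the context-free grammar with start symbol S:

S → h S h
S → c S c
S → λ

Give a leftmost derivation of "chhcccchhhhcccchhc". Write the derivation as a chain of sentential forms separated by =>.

S => cSc => chShc => chhShhc => chhcSchhc => chhccScchhc => chhcccSccchhc => chhccccScccchhc => chhcccchShcccchhc => chhcccchhShhcccchhc => chhcccchhhhcccchhc

S => cSc   [S → c S c]
cSc => chShc   [S → h S h]
chShc => chhShhc   [S → h S h]
chhShhc => chhcSchhc   [S → c S c]
chhcSchhc => chhccScchhc   [S → c S c]
chhccScchhc => chhcccSccchhc   [S → c S c]
chhcccSccchhc => chhccccScccchhc   [S → c S c]
chhccccScccchhc => chhcccchShcccchhc   [S → h S h]
chhcccchShcccchhc => chhcccchhShhcccchhc   [S → h S h]
chhcccchhShhcccchhc => chhcccchhhhcccchhc   [S → λ]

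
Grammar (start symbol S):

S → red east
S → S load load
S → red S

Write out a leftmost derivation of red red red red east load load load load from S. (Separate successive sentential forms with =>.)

S => red S => red S load load => red S load load load load => red red S load load load load => red red red S load load load load => red red red red east load load load load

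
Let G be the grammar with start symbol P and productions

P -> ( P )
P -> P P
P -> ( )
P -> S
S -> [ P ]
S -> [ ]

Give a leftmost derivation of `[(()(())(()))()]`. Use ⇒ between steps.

P ⇒ S   [P -> S]
S ⇒ [P]   [S -> [ P ]]
[P] ⇒ [PP]   [P -> P P]
[PP] ⇒ [(P)P]   [P -> ( P )]
[(P)P] ⇒ [(PP)P]   [P -> P P]
[(PP)P] ⇒ [(PPP)P]   [P -> P P]
[(PPP)P] ⇒ [(()PP)P]   [P -> ( )]
[(()PP)P] ⇒ [(()(P)P)P]   [P -> ( P )]
[(()(P)P)P] ⇒ [(()(())P)P]   [P -> ( )]
[(()(())P)P] ⇒ [(()(())(P))P]   [P -> ( P )]
[(()(())(P))P] ⇒ [(()(())(()))P]   [P -> ( )]
[(()(())(()))P] ⇒ [(()(())(()))()]   [P -> ( )]

P ⇒ S ⇒ [P] ⇒ [PP] ⇒ [(P)P] ⇒ [(PP)P] ⇒ [(PPP)P] ⇒ [(()PP)P] ⇒ [(()(P)P)P] ⇒ [(()(())P)P] ⇒ [(()(())(P))P] ⇒ [(()(())(()))P] ⇒ [(()(())(()))()]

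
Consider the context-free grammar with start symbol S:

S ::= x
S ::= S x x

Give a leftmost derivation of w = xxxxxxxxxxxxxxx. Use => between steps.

S => Sxx => Sxxxx => Sxxxxxx => Sxxxxxxxx => Sxxxxxxxxxx => Sxxxxxxxxxxxx => Sxxxxxxxxxxxxxx => xxxxxxxxxxxxxxx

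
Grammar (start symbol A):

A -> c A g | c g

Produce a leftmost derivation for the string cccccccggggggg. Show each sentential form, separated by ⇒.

A⇒cAg⇒ccAgg⇒cccAggg⇒ccccAgggg⇒cccccAggggg⇒ccccccAgggggg⇒cccccccggggggg

A ⇒ cAg   [A -> c A g]
cAg ⇒ ccAgg   [A -> c A g]
ccAgg ⇒ cccAggg   [A -> c A g]
cccAggg ⇒ ccccAgggg   [A -> c A g]
ccccAgggg ⇒ cccccAggggg   [A -> c A g]
cccccAggggg ⇒ ccccccAgggggg   [A -> c A g]
ccccccAgggggg ⇒ cccccccggggggg   [A -> c g]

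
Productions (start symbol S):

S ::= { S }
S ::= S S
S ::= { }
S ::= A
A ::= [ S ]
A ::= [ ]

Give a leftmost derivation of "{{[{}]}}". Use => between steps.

S=>{S}=>{{S}}=>{{A}}=>{{[S]}}=>{{[{}]}}

S => {S}   [S ::= { S }]
{S} => {{S}}   [S ::= { S }]
{{S}} => {{A}}   [S ::= A]
{{A}} => {{[S]}}   [A ::= [ S ]]
{{[S]}} => {{[{}]}}   [S ::= { }]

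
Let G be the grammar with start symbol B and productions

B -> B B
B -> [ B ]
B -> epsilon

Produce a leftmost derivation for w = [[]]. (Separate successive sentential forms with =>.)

B => BB => BBB => BBBB => [B]BBB => [[B]]BBB => [[]]BBB => [[]]BB => [[]]B => [[]]

B => BB   [B -> B B]
BB => BBB   [B -> B B]
BBB => BBBB   [B -> B B]
BBBB => [B]BBB   [B -> [ B ]]
[B]BBB => [[B]]BBB   [B -> [ B ]]
[[B]]BBB => [[]]BBB   [B -> epsilon]
[[]]BBB => [[]]BB   [B -> epsilon]
[[]]BB => [[]]B   [B -> epsilon]
[[]]B => [[]]   [B -> epsilon]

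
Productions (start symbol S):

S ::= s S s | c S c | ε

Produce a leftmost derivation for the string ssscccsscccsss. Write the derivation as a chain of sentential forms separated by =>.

S => sSs => ssSss => sssSsss => ssscScsss => sssccSccsss => ssscccScccsss => ssscccsSscccsss => ssscccsscccsss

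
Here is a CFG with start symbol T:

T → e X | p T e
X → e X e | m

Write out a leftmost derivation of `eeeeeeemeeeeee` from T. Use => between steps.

T => eX   [T → e X]
eX => eeXe   [X → e X e]
eeXe => eeeXee   [X → e X e]
eeeXee => eeeeXeee   [X → e X e]
eeeeXeee => eeeeeXeeee   [X → e X e]
eeeeeXeeee => eeeeeeXeeeee   [X → e X e]
eeeeeeXeeeee => eeeeeeeXeeeeee   [X → e X e]
eeeeeeeXeeeeee => eeeeeeemeeeeee   [X → m]

T => eX => eeXe => eeeXee => eeeeXeee => eeeeeXeeee => eeeeeeXeeeee => eeeeeeeXeeeeee => eeeeeeemeeeeee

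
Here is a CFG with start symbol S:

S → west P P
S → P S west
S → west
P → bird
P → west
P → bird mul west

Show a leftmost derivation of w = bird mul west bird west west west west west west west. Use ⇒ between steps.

S ⇒ P S west ⇒ bird mul west S west ⇒ bird mul west P S west west ⇒ bird mul west bird S west west ⇒ bird mul west bird P S west west west ⇒ bird mul west bird west S west west west ⇒ bird mul west bird west P S west west west west ⇒ bird mul west bird west west S west west west west ⇒ bird mul west bird west west west west west west west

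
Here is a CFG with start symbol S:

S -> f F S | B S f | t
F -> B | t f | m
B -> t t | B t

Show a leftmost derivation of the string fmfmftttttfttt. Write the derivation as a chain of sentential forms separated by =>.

S => fFS => fmS => fmfFS => fmfmS => fmfmfFS => fmfmfBS => fmfmfBtS => fmfmfBttS => fmfmfBtttS => fmfmftttttS => fmfmftttttfFS => fmfmftttttfBS => fmfmftttttfttS => fmfmftttttfttt

S => fFS   [S -> f F S]
fFS => fmS   [F -> m]
fmS => fmfFS   [S -> f F S]
fmfFS => fmfmS   [F -> m]
fmfmS => fmfmfFS   [S -> f F S]
fmfmfFS => fmfmfBS   [F -> B]
fmfmfBS => fmfmfBtS   [B -> B t]
fmfmfBtS => fmfmfBttS   [B -> B t]
fmfmfBttS => fmfmfBtttS   [B -> B t]
fmfmfBtttS => fmfmftttttS   [B -> t t]
fmfmftttttS => fmfmftttttfFS   [S -> f F S]
fmfmftttttfFS => fmfmftttttfBS   [F -> B]
fmfmftttttfBS => fmfmftttttfttS   [B -> t t]
fmfmftttttfttS => fmfmftttttfttt   [S -> t]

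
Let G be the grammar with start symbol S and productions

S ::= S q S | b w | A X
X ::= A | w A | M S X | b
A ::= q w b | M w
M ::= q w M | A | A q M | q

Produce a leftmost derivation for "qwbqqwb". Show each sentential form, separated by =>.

S => AX   [S ::= A X]
AX => MwX   [A ::= M w]
MwX => AqMwX   [M ::= A q M]
AqMwX => qwbqMwX   [A ::= q w b]
qwbqMwX => qwbqqwX   [M ::= q]
qwbqqwX => qwbqqwb   [X ::= b]

S=>AX=>MwX=>AqMwX=>qwbqMwX=>qwbqqwX=>qwbqqwb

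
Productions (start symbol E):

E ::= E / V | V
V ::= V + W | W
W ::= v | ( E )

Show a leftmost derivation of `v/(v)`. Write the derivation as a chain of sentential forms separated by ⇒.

E ⇒ E/V   [E ::= E / V]
E/V ⇒ V/V   [E ::= V]
V/V ⇒ W/V   [V ::= W]
W/V ⇒ v/V   [W ::= v]
v/V ⇒ v/W   [V ::= W]
v/W ⇒ v/(E)   [W ::= ( E )]
v/(E) ⇒ v/(V)   [E ::= V]
v/(V) ⇒ v/(W)   [V ::= W]
v/(W) ⇒ v/(v)   [W ::= v]

E⇒E/V⇒V/V⇒W/V⇒v/V⇒v/W⇒v/(E)⇒v/(V)⇒v/(W)⇒v/(v)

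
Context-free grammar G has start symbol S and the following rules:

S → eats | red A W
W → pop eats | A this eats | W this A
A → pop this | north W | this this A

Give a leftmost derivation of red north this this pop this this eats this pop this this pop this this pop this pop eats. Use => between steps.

S => red A W => red north W W => red north W this A W => red north W this A this A W => red north W this A this A this A W => red north A this eats this A this A this A W => red north this this A this eats this A this A this A W => red north this this pop this this eats this A this A this A W => red north this this pop this this eats this pop this this A this A W => red north this this pop this this eats this pop this this pop this this A W => red north this this pop this this eats this pop this this pop this this pop this W => red north this this pop this this eats this pop this this pop this this pop this pop eats

S => red A W   [S → red A W]
red A W => red north W W   [A → north W]
red north W W => red north W this A W   [W → W this A]
red north W this A W => red north W this A this A W   [W → W this A]
red north W this A this A W => red north W this A this A this A W   [W → W this A]
red north W this A this A this A W => red north A this eats this A this A this A W   [W → A this eats]
red north A this eats this A this A this A W => red north this this A this eats this A this A this A W   [A → this this A]
red north this this A this eats this A this A this A W => red north this this pop this this eats this A this A this A W   [A → pop this]
red north this this pop this this eats this A this A this A W => red north this this pop this this eats this pop this this A this A W   [A → pop this]
red north this this pop this this eats this pop this this A this A W => red north this this pop this this eats this pop this this pop this this A W   [A → pop this]
red north this this pop this this eats this pop this this pop this this A W => red north this this pop this this eats this pop this this pop this this pop this W   [A → pop this]
red north this this pop this this eats this pop this this pop this this pop this W => red north this this pop this this eats this pop this this pop this this pop this pop eats   [W → pop eats]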